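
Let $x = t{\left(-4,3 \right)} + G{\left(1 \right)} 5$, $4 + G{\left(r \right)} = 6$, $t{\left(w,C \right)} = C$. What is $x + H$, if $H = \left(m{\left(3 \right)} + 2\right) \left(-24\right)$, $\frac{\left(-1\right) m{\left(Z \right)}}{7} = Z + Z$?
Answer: $973$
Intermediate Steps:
$m{\left(Z \right)} = - 14 Z$ ($m{\left(Z \right)} = - 7 \left(Z + Z\right) = - 7 \cdot 2 Z = - 14 Z$)
$G{\left(r \right)} = 2$ ($G{\left(r \right)} = -4 + 6 = 2$)
$H = 960$ ($H = \left(\left(-14\right) 3 + 2\right) \left(-24\right) = \left(-42 + 2\right) \left(-24\right) = \left(-40\right) \left(-24\right) = 960$)
$x = 13$ ($x = 3 + 2 \cdot 5 = 3 + 10 = 13$)
$x + H = 13 + 960 = 973$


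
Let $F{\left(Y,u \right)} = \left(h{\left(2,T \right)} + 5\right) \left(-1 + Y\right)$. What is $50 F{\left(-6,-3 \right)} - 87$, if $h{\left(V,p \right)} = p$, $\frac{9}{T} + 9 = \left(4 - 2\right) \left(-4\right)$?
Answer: $- \frac{28079}{17} \approx -1651.7$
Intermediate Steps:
$T = - \frac{9}{17}$ ($T = \frac{9}{-9 + \left(4 - 2\right) \left(-4\right)} = \frac{9}{-9 + 2 \left(-4\right)} = \frac{9}{-9 - 8} = \frac{9}{-17} = 9 \left(- \frac{1}{17}\right) = - \frac{9}{17} \approx -0.52941$)
$F{\left(Y,u \right)} = - \frac{76}{17} + \frac{76 Y}{17}$ ($F{\left(Y,u \right)} = \left(- \frac{9}{17} + 5\right) \left(-1 + Y\right) = \frac{76 \left(-1 + Y\right)}{17} = - \frac{76}{17} + \frac{76 Y}{17}$)
$50 F{\left(-6,-3 \right)} - 87 = 50 \left(- \frac{76}{17} + \frac{76}{17} \left(-6\right)\right) - 87 = 50 \left(- \frac{76}{17} - \frac{456}{17}\right) - 87 = 50 \left(- \frac{532}{17}\right) - 87 = - \frac{26600}{17} - 87 = - \frac{28079}{17}$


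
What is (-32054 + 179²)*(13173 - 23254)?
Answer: 131053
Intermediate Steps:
(-32054 + 179²)*(13173 - 23254) = (-32054 + 32041)*(-10081) = -13*(-10081) = 131053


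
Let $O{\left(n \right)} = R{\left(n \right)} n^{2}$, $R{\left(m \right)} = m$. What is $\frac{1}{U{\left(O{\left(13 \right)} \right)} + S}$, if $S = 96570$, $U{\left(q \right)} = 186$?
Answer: $\frac{1}{96756} \approx 1.0335 \cdot 10^{-5}$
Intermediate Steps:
$O{\left(n \right)} = n^{3}$ ($O{\left(n \right)} = n n^{2} = n^{3}$)
$\frac{1}{U{\left(O{\left(13 \right)} \right)} + S} = \frac{1}{186 + 96570} = \frac{1}{96756}$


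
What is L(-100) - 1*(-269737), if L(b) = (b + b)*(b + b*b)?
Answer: -1710263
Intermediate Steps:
L(b) = 2*b*(b + b²) (L(b) = (2*b)*(b + b²) = 2*b*(b + b²))
L(-100) - 1*(-269737) = 2*(-100)²*(1 - 100) - 1*(-269737) = 2*10000*(-99) + 269737 = -1980000 + 269737 = -1710263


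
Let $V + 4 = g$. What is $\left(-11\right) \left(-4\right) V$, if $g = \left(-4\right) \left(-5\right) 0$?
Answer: $-176$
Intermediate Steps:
$g = 0$ ($g = 20 \cdot 0 = 0$)
$V = -4$ ($V = -4 + 0 = -4$)
$\left(-11\right) \left(-4\right) V = \left(-11\right) \left(-4\right) \left(-4\right) = 44 \left(-4\right) = -176$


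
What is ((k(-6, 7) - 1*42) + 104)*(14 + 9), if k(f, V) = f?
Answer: 1288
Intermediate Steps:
((k(-6, 7) - 1*42) + 104)*(14 + 9) = ((-6 - 1*42) + 104)*(14 + 9) = ((-6 - 42) + 104)*23 = (-48 + 104)*23 = 56*23 = 1288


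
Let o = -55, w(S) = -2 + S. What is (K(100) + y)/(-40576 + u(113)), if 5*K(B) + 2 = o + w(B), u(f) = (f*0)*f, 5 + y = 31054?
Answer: -77643/101440 ≈ -0.76541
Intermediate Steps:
y = 31049 (y = -5 + 31054 = 31049)
u(f) = 0 (u(f) = 0*f = 0)
K(B) = -59/5 + B/5 (K(B) = -⅖ + (-55 + (-2 + B))/5 = -⅖ + (-57 + B)/5 = -⅖ + (-57/5 + B/5) = -59/5 + B/5)
(K(100) + y)/(-40576 + u(113)) = ((-59/5 + (⅕)*100) + 31049)/(-40576 + 0) = ((-59/5 + 20) + 31049)/(-40576) = (41/5 + 31049)*(-1/40576) = (155286/5)*(-1/40576) = -77643/101440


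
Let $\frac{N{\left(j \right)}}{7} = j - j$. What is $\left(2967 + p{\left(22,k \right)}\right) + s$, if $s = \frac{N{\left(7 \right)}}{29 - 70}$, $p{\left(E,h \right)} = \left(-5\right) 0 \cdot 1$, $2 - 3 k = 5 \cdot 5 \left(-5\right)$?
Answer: $2967$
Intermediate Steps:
$k = \frac{127}{3}$ ($k = \frac{2}{3} - \frac{5 \cdot 5 \left(-5\right)}{3} = \frac{2}{3} - \frac{25 \left(-5\right)}{3} = \frac{2}{3} - - \frac{125}{3} = \frac{2}{3} + \frac{125}{3} = \frac{127}{3} \approx 42.333$)
$p{\left(E,h \right)} = 0$ ($p{\left(E,h \right)} = 0 \cdot 1 = 0$)
$N{\left(j \right)} = 0$ ($N{\left(j \right)} = 7 \left(j - j\right) = 7 \cdot 0 = 0$)
$s = 0$ ($s = \frac{1}{29 - 70} \cdot 0 = \frac{1}{-41} \cdot 0 = \left(- \frac{1}{41}\right) 0 = 0$)
$\left(2967 + p{\left(22,k \right)}\right) + s = \left(2967 + 0\right) + 0 = 2967 + 0 = 2967$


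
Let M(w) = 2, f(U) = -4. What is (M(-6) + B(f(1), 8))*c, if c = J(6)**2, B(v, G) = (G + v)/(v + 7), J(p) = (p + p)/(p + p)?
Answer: 10/3 ≈ 3.3333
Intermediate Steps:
J(p) = 1 (J(p) = (2*p)/((2*p)) = (2*p)*(1/(2*p)) = 1)
B(v, G) = (G + v)/(7 + v)
c = 1 (c = 1**2 = 1)
(M(-6) + B(f(1), 8))*c = (2 + (8 - 4)/(7 - 4))*1 = (2 + 4/3)*1 = (10/3)*1 = 10/3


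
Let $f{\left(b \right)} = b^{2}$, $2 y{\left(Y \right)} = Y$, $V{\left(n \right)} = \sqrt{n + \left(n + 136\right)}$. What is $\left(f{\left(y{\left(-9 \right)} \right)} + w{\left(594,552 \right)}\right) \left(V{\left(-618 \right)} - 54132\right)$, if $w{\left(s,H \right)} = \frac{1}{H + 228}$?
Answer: $- \frac{5481212}{5} + \frac{7898 i \sqrt{11}}{39} \approx -1.0962 \cdot 10^{6} + 671.66 i$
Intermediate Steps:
$w{\left(s,H \right)} = \frac{1}{228 + H}$
$V{\left(n \right)} = \sqrt{136 + 2 n}$ ($V{\left(n \right)} = \sqrt{n + \left(136 + n\right)} = \sqrt{136 + 2 n}$)
$y{\left(Y \right)} = \frac{Y}{2}$
$\left(f{\left(y{\left(-9 \right)} \right)} + w{\left(594,552 \right)}\right) \left(V{\left(-618 \right)} - 54132\right) = \left(\left(\frac{1}{2} \left(-9\right)\right)^{2} + \frac{1}{228 + 552}\right) \left(\sqrt{136 + 2 \left(-618\right)} - 54132\right) = \left(\left(- \frac{9}{2}\right)^{2} + \frac{1}{780}\right) \left(\sqrt{136 - 1236} - 54132\right) = \left(\frac{81}{4} + \frac{1}{780}\right) \left(\sqrt{-1100} - 54132\right) = \frac{3949 \left(10 i \sqrt{11} - 54132\right)}{195} = \frac{3949 \left(-54132 + 10 i \sqrt{11}\right)}{195} = - \frac{5481212}{5} + \frac{7898 i \sqrt{11}}{39}$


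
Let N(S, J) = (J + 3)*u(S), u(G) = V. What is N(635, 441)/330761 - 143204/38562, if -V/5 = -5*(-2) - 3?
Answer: -23982775862/6377402841 ≈ -3.7606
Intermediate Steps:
V = -35 (V = -5*(-5*(-2) - 3) = -5*(10 - 3) = -5*7 = -35)
u(G) = -35
N(S, J) = -105 - 35*J (N(S, J) = (J + 3)*(-35) = (3 + J)*(-35) = -105 - 35*J)
N(635, 441)/330761 - 143204/38562 = (-105 - 35*441)/330761 - 143204/38562 = (-105 - 15435)*(1/330761) - 143204*1/38562 = -15540*1/330761 - 71602/19281 = -15540/330761 - 71602/19281 = -23982775862/6377402841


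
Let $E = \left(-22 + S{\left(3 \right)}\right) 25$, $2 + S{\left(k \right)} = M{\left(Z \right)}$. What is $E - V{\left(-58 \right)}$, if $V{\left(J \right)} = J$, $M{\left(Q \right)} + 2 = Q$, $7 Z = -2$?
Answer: $- \frac{4194}{7} \approx -599.14$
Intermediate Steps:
$Z = - \frac{2}{7}$ ($Z = \frac{1}{7} \left(-2\right) = - \frac{2}{7} \approx -0.28571$)
$M{\left(Q \right)} = -2 + Q$
$S{\left(k \right)} = - \frac{30}{7}$ ($S{\left(k \right)} = -2 - \frac{16}{7} = - \frac{30}{7}$)
$E = - \frac{4600}{7}$ ($E = \left(-22 - \frac{30}{7}\right) 25 = \left(- \frac{184}{7}\right) 25 = - \frac{4600}{7} \approx -657.14$)
$E - V{\left(-58 \right)} = - \frac{4600}{7} - -58 = - \frac{4600}{7} + 58 = - \frac{4194}{7}$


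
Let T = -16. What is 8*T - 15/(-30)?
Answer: -255/2 ≈ -127.50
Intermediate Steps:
8*T - 15/(-30) = 8*(-16) - 15/(-30) = -128 - 15*(-1/30) = -128 + 1/2 = -255/2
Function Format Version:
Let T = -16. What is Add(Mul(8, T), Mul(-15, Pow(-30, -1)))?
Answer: Rational(-255, 2) ≈ -127.50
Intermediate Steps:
Add(Mul(8, T), Mul(-15, Pow(-30, -1))) = Add(Mul(8, -16), Mul(-15, Pow(-30, -1))) = Add(-128, Mul(-15, Rational(-1, 30))) = Add(-128, Rational(1, 2)) = Rational(-255, 2)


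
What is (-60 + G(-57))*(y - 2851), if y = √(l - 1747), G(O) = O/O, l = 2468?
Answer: 168209 - 59*√721 ≈ 1.6662e+5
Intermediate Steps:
G(O) = 1
y = √721 (y = √(2468 - 1747) = √721 ≈ 26.851)
(-60 + G(-57))*(y - 2851) = (-60 + 1)*(√721 - 2851) = -59*(-2851 + √721) = 168209 - 59*√721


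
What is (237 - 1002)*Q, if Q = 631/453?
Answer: -160905/151 ≈ -1065.6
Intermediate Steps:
Q = 631/453 (Q = 631*(1/453) = 631/453 ≈ 1.3929)
(237 - 1002)*Q = (237 - 1002)*(631/453) = -765*631/453 = -160905/151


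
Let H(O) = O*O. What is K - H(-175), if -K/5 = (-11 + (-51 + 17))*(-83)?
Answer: -49300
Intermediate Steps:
H(O) = O**2
K = -18675 (K = -5*(-11 + (-51 + 17))*(-83) = -5*(-11 - 34)*(-83) = -(-225)*(-83) = -5*3735 = -18675)
K - H(-175) = -18675 - 1*(-175)**2 = -18675 - 1*30625 = -18675 - 30625 = -49300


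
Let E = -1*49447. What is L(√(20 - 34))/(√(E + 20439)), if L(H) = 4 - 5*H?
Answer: I*√37*(-4 + 5*I*√14)/1036 ≈ -0.10984 - 0.023486*I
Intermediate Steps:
E = -49447
L(√(20 - 34))/(√(E + 20439)) = (4 - 5*√(20 - 34))/(√(-49447 + 20439)) = (4 - 5*I*√14)/(√(-29008)) = (4 - 5*I*√14)/((28*I*√37)) = (4 - 5*I*√14)*(-I*√37/1036) = -I*√37*(4 - 5*I*√14)/1036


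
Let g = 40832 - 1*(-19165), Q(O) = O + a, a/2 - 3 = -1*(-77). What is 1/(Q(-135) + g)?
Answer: 1/60022 ≈ 1.6661e-5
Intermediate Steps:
a = 160 (a = 6 + 2*(-1*(-77)) = 6 + 2*77 = 6 + 154 = 160)
Q(O) = 160 + O (Q(O) = O + 160 = 160 + O)
g = 59997 (g = 40832 + 19165 = 59997)
1/(Q(-135) + g) = 1/((160 - 135) + 59997) = 1/(25 + 59997) = 1/60022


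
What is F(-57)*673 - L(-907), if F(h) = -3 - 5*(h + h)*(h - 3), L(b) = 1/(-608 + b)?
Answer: -34873207784/1515 ≈ -2.3019e+7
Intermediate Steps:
F(h) = -3 - 10*h*(-3 + h) (F(h) = -3 - 5*2*h*(-3 + h) = -3 - 10*h*(-3 + h))
F(-57)*673 - L(-907) = (-3 - 10*(-57)² + 30*(-57))*673 - 1/(-608 - 907) = (-3 - 10*3249 - 1710)*673 - 1/(-1515) = (-3 - 32490 - 1710)*673 - 1*(-1/1515) = -34203*673 + 1/1515 = -23018619 + 1/1515 = -34873207784/1515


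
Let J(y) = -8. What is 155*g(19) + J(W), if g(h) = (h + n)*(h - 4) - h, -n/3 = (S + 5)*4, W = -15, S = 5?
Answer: -237778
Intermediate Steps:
n = -120 (n = -3*(5 + 5)*4 = -30*4 = -3*40 = -120)
g(h) = -h + (-120 + h)*(-4 + h) (g(h) = (h - 120)*(h - 4) - h = (-120 + h)*(-4 + h) - h = -h + (-120 + h)*(-4 + h))
155*g(19) + J(W) = 155*(480 + 19² - 125*19) - 8 = 155*(480 + 361 - 2375) - 8 = 155*(-1534) - 8 = -237770 - 8 = -237778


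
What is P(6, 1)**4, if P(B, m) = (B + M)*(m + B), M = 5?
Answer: 35153041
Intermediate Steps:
P(B, m) = (5 + B)*(B + m) (P(B, m) = (B + 5)*(m + B) = (5 + B)*(B + m))
P(6, 1)**4 = (6**2 + 5*6 + 5*1 + 6*1)**4 = (36 + 30 + 5 + 6)**4 = 77**4 = 35153041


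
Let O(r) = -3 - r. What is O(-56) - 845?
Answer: -792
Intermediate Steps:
O(-56) - 845 = (-3 - 1*(-56)) - 845 = (-3 + 56) - 845 = 53 - 845 = -792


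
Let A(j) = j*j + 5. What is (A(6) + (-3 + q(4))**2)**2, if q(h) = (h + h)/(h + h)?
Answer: 2025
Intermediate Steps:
q(h) = 1 (q(h) = (2*h)/((2*h)) = (2*h)*(1/(2*h)) = 1)
A(j) = 5 + j**2 (A(j) = j**2 + 5 = 5 + j**2)
(A(6) + (-3 + q(4))**2)**2 = ((5 + 6**2) + (-3 + 1)**2)**2 = ((5 + 36) + (-2)**2)**2 = (41 + 4)**2 = 45**2 = 2025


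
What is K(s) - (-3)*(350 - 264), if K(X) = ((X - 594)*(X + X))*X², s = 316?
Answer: -17544299518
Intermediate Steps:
K(X) = 2*X³*(-594 + X) (K(X) = ((-594 + X)*(2*X))*X² = (2*X*(-594 + X))*X² = 2*X³*(-594 + X))
K(s) - (-3)*(350 - 264) = 2*316³*(-594 + 316) - (-3)*(350 - 264) = 2*31554496*(-278) - (-3)*86 = -17544299776 - 1*(-258) = -17544299776 + 258 = -17544299518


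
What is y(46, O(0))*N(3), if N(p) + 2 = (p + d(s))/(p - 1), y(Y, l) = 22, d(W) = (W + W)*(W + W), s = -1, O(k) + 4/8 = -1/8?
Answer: 33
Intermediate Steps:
O(k) = -5/8 (O(k) = -½ - 1/8 = -½ - 1*⅛ = -½ - ⅛ = -5/8)
d(W) = 4*W² (d(W) = (2*W)*(2*W) = 4*W²)
N(p) = -2 + (4 + p)/(-1 + p) (N(p) = -2 + (p + 4*(-1)²)/(p - 1) = -2 + (p + 4*1)/(-1 + p) = -2 + (p + 4)/(-1 + p) = -2 + (4 + p)/(-1 + p))
y(46, O(0))*N(3) = 22*((6 - 1*3)/(-1 + 3)) = 22*((6 - 3)/2) = 22*((½)*3) = 22*(3/2) = 33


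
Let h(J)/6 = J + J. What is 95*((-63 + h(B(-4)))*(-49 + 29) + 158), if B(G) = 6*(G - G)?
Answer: 134710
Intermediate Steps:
B(G) = 0 (B(G) = 6*0 = 0)
h(J) = 12*J (h(J) = 6*(J + J) = 6*(2*J) = 12*J)
95*((-63 + h(B(-4)))*(-49 + 29) + 158) = 95*((-63 + 12*0)*(-49 + 29) + 158) = 95*((-63 + 0)*(-20) + 158) = 95*(-63*(-20) + 158) = 95*(1260 + 158) = 95*1418 = 134710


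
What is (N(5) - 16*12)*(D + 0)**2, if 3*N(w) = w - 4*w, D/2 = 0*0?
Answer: 0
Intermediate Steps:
D = 0 (D = 2*(0*0) = 2*0 = 0)
N(w) = -w (N(w) = (w - 4*w)/3 = (-3*w)/3 = -w)
(N(5) - 16*12)*(D + 0)**2 = (-1*5 - 16*12)*(0 + 0)**2 = (-5 - 192)*0**2 = -197*0 = 0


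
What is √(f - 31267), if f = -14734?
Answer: I*√46001 ≈ 214.48*I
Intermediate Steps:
√(f - 31267) = √(-14734 - 31267) = √(-46001) = I*√46001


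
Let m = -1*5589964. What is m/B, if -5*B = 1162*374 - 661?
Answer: 27949820/433927 ≈ 64.411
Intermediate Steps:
m = -5589964
B = -433927/5 (B = -(1162*374 - 661)/5 = -(434588 - 661)/5 = -⅕*433927 = -433927/5 ≈ -86785.)
m/B = -5589964/(-433927/5) = -5589964*(-5/433927) = 27949820/433927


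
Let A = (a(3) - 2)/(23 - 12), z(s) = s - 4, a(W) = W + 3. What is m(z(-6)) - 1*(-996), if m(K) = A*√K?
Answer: 996 + 4*I*√10/11 ≈ 996.0 + 1.1499*I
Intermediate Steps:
a(W) = 3 + W
z(s) = -4 + s
A = 4/11 (A = ((3 + 3) - 2)/(23 - 12) = (6 - 2)/11 = 4*(1/11) = 4/11 ≈ 0.36364)
m(K) = 4*√K/11
m(z(-6)) - 1*(-996) = 4*√(-4 - 6)/11 - 1*(-996) = 4*√(-10)/11 + 996 = 4*(I*√10)/11 + 996 = 4*I*√10/11 + 996 = 996 + 4*I*√10/11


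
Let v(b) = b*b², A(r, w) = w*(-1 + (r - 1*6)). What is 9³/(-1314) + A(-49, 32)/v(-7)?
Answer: 33407/7154 ≈ 4.6697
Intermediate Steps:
A(r, w) = w*(-7 + r) (A(r, w) = w*(-1 + (r - 6)) = w*(-1 + (-6 + r)) = w*(-7 + r))
v(b) = b³
9³/(-1314) + A(-49, 32)/v(-7) = 9³/(-1314) + (32*(-7 - 49))/((-7)³) = 729*(-1/1314) + (32*(-56))/(-343) = -81/146 - 1792*(-1/343) = -81/146 + 256/49 = 33407/7154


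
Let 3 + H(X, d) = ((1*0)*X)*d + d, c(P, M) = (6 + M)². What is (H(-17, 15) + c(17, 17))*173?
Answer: 93593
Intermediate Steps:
H(X, d) = -3 + d (H(X, d) = -3 + (((1*0)*X)*d + d) = -3 + ((0*X)*d + d) = -3 + (0*d + d) = -3 + (0 + d) = -3 + d)
(H(-17, 15) + c(17, 17))*173 = ((-3 + 15) + (6 + 17)²)*173 = (12 + 23²)*173 = (12 + 529)*173 = 541*173 = 93593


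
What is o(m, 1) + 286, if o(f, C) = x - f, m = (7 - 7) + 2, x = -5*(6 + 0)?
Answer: 254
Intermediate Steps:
x = -30 (x = -5*6 = -30)
m = 2 (m = 0 + 2 = 2)
o(f, C) = -30 - f
o(m, 1) + 286 = (-30 - 1*2) + 286 = (-30 - 2) + 286 = -32 + 286 = 254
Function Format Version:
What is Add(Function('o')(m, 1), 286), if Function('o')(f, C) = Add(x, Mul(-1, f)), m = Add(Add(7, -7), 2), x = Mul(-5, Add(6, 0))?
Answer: 254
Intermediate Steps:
x = -30 (x = Mul(-5, 6) = -30)
m = 2 (m = Add(0, 2) = 2)
Function('o')(f, C) = Add(-30, Mul(-1, f))
Add(Function('o')(m, 1), 286) = Add(Add(-30, Mul(-1, 2)), 286) = Add(Add(-30, -2), 286) = Add(-32, 286) = 254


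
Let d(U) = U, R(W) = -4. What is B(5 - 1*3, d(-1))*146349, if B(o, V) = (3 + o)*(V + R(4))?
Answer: -3658725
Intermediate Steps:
B(o, V) = (-4 + V)*(3 + o) (B(o, V) = (3 + o)*(V - 4) = (3 + o)*(-4 + V) = (-4 + V)*(3 + o))
B(5 - 1*3, d(-1))*146349 = (-12 - 4*(5 - 1*3) + 3*(-1) - (5 - 1*3))*146349 = (-12 - 4*(5 - 3) - 3 - (5 - 3))*146349 = (-12 - 4*2 - 3 - 1*2)*146349 = (-12 - 8 - 3 - 2)*146349 = -25*146349 = -3658725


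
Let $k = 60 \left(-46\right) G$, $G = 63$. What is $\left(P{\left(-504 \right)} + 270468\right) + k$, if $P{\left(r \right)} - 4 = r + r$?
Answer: $95584$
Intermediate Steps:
$P{\left(r \right)} = 4 + 2 r$ ($P{\left(r \right)} = 4 + \left(r + r\right) = 4 + 2 r$)
$k = -173880$ ($k = 60 \left(-46\right) 63 = \left(-2760\right) 63 = -173880$)
$\left(P{\left(-504 \right)} + 270468\right) + k = \left(\left(4 + 2 \left(-504\right)\right) + 270468\right) - 173880 = \left(\left(4 - 1008\right) + 270468\right) - 173880 = \left(-1004 + 270468\right) - 173880 = 269464 - 173880 = 95584$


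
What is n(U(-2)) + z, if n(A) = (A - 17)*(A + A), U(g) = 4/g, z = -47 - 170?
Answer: -141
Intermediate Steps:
z = -217
n(A) = 2*A*(-17 + A) (n(A) = (-17 + A)*(2*A) = 2*A*(-17 + A))
n(U(-2)) + z = 2*(4/(-2))*(-17 + 4/(-2)) - 217 = 2*(4*(-1/2))*(-17 + 4*(-1/2)) - 217 = 2*(-2)*(-17 - 2) - 217 = 2*(-2)*(-19) - 217 = 76 - 217 = -141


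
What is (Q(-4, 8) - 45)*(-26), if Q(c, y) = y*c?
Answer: 2002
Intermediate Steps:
Q(c, y) = c*y
(Q(-4, 8) - 45)*(-26) = (-4*8 - 45)*(-26) = (-32 - 45)*(-26) = -77*(-26) = 2002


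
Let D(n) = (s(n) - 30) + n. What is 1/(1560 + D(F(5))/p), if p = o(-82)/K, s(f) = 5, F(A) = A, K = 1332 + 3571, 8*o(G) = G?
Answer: 41/456200 ≈ 8.9873e-5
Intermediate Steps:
o(G) = G/8
K = 4903
D(n) = -25 + n (D(n) = (5 - 30) + n = -25 + n)
p = -41/19612 (p = ((⅛)*(-82))/4903 = -41/4*1/4903 = -41/19612 ≈ -0.0020906)
1/(1560 + D(F(5))/p) = 1/(1560 + (-25 + 5)/(-41/19612)) = 1/(1560 - 20*(-19612/41)) = 1/(1560 + 392240/41) = 1/(456200/41) = 41/456200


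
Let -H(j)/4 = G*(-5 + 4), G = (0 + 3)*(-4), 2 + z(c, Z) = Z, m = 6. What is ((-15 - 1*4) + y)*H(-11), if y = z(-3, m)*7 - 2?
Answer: -336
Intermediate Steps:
z(c, Z) = -2 + Z
G = -12 (G = 3*(-4) = -12)
H(j) = -48 (H(j) = -(-48)*(-5 + 4) = -(-48)*(-1) = -4*12 = -48)
y = 26 (y = (-2 + 6)*7 - 2 = 4*7 - 2 = 28 - 2 = 26)
((-15 - 1*4) + y)*H(-11) = ((-15 - 1*4) + 26)*(-48) = ((-15 - 4) + 26)*(-48) = (-19 + 26)*(-48) = 7*(-48) = -336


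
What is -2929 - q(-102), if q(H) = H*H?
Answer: -13333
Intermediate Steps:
q(H) = H**2
-2929 - q(-102) = -2929 - 1*(-102)**2 = -2929 - 1*10404 = -2929 - 10404 = -13333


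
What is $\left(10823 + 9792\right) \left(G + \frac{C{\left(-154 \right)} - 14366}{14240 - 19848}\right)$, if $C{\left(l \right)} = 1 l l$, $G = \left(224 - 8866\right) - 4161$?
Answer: $- \frac{740166876505}{2804} \approx -2.6397 \cdot 10^{8}$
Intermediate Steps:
$G = -12803$ ($G = -8642 - 4161 = -12803$)
$C{\left(l \right)} = l^{2}$ ($C{\left(l \right)} = l l = l^{2}$)
$\left(10823 + 9792\right) \left(G + \frac{C{\left(-154 \right)} - 14366}{14240 - 19848}\right) = \left(10823 + 9792\right) \left(-12803 + \frac{\left(-154\right)^{2} - 14366}{14240 - 19848}\right) = 20615 \left(-12803 + \frac{23716 - 14366}{-5608}\right) = 20615 \left(-12803 + 9350 \left(- \frac{1}{5608}\right)\right) = 20615 \left(-12803 - \frac{4675}{2804}\right) = 20615 \left(- \frac{35904287}{2804}\right) = - \frac{740166876505}{2804}$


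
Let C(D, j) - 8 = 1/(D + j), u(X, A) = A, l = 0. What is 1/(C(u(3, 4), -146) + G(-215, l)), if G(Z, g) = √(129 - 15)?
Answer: -161170/1010471 + 20164*√114/1010471 ≈ 0.053562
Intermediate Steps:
C(D, j) = 8 + 1/(D + j)
G(Z, g) = √114
1/(C(u(3, 4), -146) + G(-215, l)) = 1/((1 + 8*4 + 8*(-146))/(4 - 146) + √114) = 1/((1 + 32 - 1168)/(-142) + √114) = 1/(-1/142*(-1135) + √114) = 1/(1135/142 + √114)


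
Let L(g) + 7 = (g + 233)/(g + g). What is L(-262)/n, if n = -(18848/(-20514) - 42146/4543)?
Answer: -169568488089/248954891096 ≈ -0.68112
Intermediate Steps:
n = 475104754/46597551 (n = -(18848*(-1/20514) - 42146*1/4543) = -(-9424/10257 - 42146/4543) = -1*(-475104754/46597551) = 475104754/46597551 ≈ 10.196)
L(g) = -7 + (233 + g)/(2*g) (L(g) = -7 + (g + 233)/(g + g) = -7 + (233 + g)/((2*g)) = -7 + (233 + g)*(1/(2*g)) = -7 + (233 + g)/(2*g))
L(-262)/n = ((1/2)*(233 - 13*(-262))/(-262))/(475104754/46597551) = ((1/2)*(-1/262)*(233 + 3406))*(46597551/475104754) = ((1/2)*(-1/262)*3639)*(46597551/475104754) = -3639/524*46597551/475104754 = -169568488089/248954891096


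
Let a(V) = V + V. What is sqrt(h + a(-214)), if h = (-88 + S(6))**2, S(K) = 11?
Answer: sqrt(5501) ≈ 74.169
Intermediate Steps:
a(V) = 2*V
h = 5929 (h = (-88 + 11)**2 = (-77)**2 = 5929)
sqrt(h + a(-214)) = sqrt(5929 + 2*(-214)) = sqrt(5929 - 428) = sqrt(5501)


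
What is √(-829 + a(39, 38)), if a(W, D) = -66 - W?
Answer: I*√934 ≈ 30.561*I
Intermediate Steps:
√(-829 + a(39, 38)) = √(-829 + (-66 - 1*39)) = √(-829 + (-66 - 39)) = √(-829 - 105) = √(-934) = I*√934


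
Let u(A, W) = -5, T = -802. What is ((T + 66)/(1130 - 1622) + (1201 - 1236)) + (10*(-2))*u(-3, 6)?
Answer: 8179/123 ≈ 66.496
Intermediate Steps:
((T + 66)/(1130 - 1622) + (1201 - 1236)) + (10*(-2))*u(-3, 6) = ((-802 + 66)/(1130 - 1622) + (1201 - 1236)) + (10*(-2))*(-5) = (-736/(-492) - 35) - 20*(-5) = (-736*(-1/492) - 35) + 100 = (184/123 - 35) + 100 = -4121/123 + 100 = 8179/123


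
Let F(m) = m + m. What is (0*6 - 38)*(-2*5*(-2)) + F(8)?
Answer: -744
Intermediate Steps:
F(m) = 2*m
(0*6 - 38)*(-2*5*(-2)) + F(8) = (0*6 - 38)*(-2*5*(-2)) + 2*8 = (0 - 38)*(-10*(-2)) + 16 = -38*20 + 16 = -760 + 16 = -744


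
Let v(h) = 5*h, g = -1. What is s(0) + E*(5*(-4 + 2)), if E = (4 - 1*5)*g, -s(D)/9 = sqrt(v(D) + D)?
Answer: -10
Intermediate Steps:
s(D) = -9*sqrt(6)*sqrt(D) (s(D) = -9*sqrt(5*D + D) = -9*sqrt(6)*sqrt(D))
E = 1 (E = (4 - 1*5)*(-1) = (4 - 5)*(-1) = -1*(-1) = 1)
s(0) + E*(5*(-4 + 2)) = -9*sqrt(6)*sqrt(0) + 1*(5*(-4 + 2)) = -9*sqrt(6)*0 + 1*(5*(-2)) = 0 + 1*(-10) = 0 - 10 = -10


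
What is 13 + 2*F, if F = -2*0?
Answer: 13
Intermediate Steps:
F = 0
13 + 2*F = 13 + 2*0 = 13 + 0 = 13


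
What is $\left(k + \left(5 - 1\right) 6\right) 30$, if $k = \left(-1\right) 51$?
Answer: $-810$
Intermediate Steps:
$k = -51$
$\left(k + \left(5 - 1\right) 6\right) 30 = \left(-51 + \left(5 - 1\right) 6\right) 30 = \left(-51 + 4 \cdot 6\right) 30 = \left(-51 + 24\right) 30 = \left(-27\right) 30 = -810$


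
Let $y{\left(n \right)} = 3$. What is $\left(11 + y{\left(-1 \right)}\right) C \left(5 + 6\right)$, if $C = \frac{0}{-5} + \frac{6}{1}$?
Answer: $924$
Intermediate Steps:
$C = 6$ ($C = 0 \left(- \frac{1}{5}\right) + 6 \cdot 1 = 0 + 6 = 6$)
$\left(11 + y{\left(-1 \right)}\right) C \left(5 + 6\right) = \left(11 + 3\right) 6 \left(5 + 6\right) = 14 \cdot 6 \cdot 11 = 14 \cdot 66 = 924$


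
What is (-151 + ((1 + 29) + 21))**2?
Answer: 10000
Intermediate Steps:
(-151 + ((1 + 29) + 21))**2 = (-151 + (30 + 21))**2 = (-151 + 51)**2 = (-100)**2 = 10000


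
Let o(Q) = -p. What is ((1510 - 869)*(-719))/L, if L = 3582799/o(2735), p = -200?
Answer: -92175800/3582799 ≈ -25.727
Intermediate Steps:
o(Q) = 200 (o(Q) = -1*(-200) = 200)
L = 3582799/200 ≈ 17914.
((1510 - 869)*(-719))/L = ((1510 - 869)*(-719))/(3582799/200) = (641*(-719))*(200/3582799) = -460879*200/3582799 = -92175800/3582799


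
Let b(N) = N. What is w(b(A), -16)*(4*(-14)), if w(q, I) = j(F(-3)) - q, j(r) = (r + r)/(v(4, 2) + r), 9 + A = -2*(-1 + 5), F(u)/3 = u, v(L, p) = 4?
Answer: -5768/5 ≈ -1153.6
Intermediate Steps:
F(u) = 3*u
A = -17 (A = -9 - 2*(-1 + 5) = -9 - 2*4 = -9 - 8 = -17)
j(r) = 2*r/(4 + r) (j(r) = (r + r)/(4 + r) = (2*r)/(4 + r) = 2*r/(4 + r))
w(q, I) = 18/5 - q (w(q, I) = 2*(3*(-3))/(4 + 3*(-3)) - q = 2*(-9)/(4 - 9) - q = 2*(-9)/(-5) - q = 2*(-9)*(-⅕) - q = 18/5 - q)
w(b(A), -16)*(4*(-14)) = (18/5 - 1*(-17))*(4*(-14)) = (18/5 + 17)*(-56) = (103/5)*(-56) = -5768/5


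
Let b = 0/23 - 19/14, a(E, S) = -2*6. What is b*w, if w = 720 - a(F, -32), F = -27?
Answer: -6954/7 ≈ -993.43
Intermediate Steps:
a(E, S) = -12
b = -19/14 (b = 0*(1/23) - 19*1/14 = 0 - 19/14 = -19/14 ≈ -1.3571)
w = 732 (w = 720 - 1*(-12) = 720 + 12 = 732)
b*w = -19/14*732 = -6954/7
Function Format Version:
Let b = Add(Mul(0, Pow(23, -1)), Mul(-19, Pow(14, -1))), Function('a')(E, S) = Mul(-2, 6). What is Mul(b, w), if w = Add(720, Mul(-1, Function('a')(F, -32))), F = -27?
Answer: Rational(-6954, 7) ≈ -993.43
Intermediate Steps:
Function('a')(E, S) = -12
b = Rational(-19, 14) (b = Add(Mul(0, Rational(1, 23)), Mul(-19, Rational(1, 14))) = Add(0, Rational(-19, 14)) = Rational(-19, 14) ≈ -1.3571)
w = 732 (w = Add(720, Mul(-1, -12)) = Add(720, 12) = 732)
Mul(b, w) = Mul(Rational(-19, 14), 732) = Rational(-6954, 7)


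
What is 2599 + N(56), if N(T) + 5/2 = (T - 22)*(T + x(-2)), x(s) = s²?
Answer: 9273/2 ≈ 4636.5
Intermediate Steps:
N(T) = -5/2 + (-22 + T)*(4 + T) (N(T) = -5/2 + (T - 22)*(T + (-2)²) = -5/2 + (-22 + T)*(T + 4) = -5/2 + (-22 + T)*(4 + T))
2599 + N(56) = 2599 + (-181/2 + 56² - 18*56) = 2599 + (-181/2 + 3136 - 1008) = 2599 + 4075/2 = 9273/2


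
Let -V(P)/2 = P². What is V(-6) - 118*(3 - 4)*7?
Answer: 754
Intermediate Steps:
V(P) = -2*P²
V(-6) - 118*(3 - 4)*7 = -2*(-6)² - 118*(3 - 4)*7 = -2*36 - (-118)*7 = -72 - 118*(-7) = -72 + 826 = 754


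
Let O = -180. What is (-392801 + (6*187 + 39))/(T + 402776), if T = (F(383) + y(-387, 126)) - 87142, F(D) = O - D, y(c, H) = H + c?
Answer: -39164/31481 ≈ -1.2441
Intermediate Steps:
F(D) = -180 - D
T = -87966 (T = ((-180 - 1*383) + (126 - 387)) - 87142 = ((-180 - 383) - 261) - 87142 = (-563 - 261) - 87142 = -824 - 87142 = -87966)
(-392801 + (6*187 + 39))/(T + 402776) = (-392801 + (6*187 + 39))/(-87966 + 402776) = (-392801 + (1122 + 39))/314810 = (-392801 + 1161)*(1/314810) = -391640*1/314810 = -39164/31481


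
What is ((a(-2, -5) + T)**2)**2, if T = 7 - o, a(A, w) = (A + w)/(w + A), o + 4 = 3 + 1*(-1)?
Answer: 10000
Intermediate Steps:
o = -2 (o = -4 + (3 + 1*(-1)) = -4 + (3 - 1) = -4 + 2 = -2)
a(A, w) = 1 (a(A, w) = (A + w)/(A + w) = 1)
T = 9 (T = 7 - 1*(-2) = 7 + 2 = 9)
((a(-2, -5) + T)**2)**2 = ((1 + 9)**2)**2 = (10**2)**2 = 100**2 = 10000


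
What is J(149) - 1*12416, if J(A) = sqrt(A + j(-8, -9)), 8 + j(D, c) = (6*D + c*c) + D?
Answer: -12416 + sqrt(166) ≈ -12403.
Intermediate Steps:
j(D, c) = -8 + c**2 + 7*D (j(D, c) = -8 + ((6*D + c*c) + D) = -8 + ((6*D + c**2) + D) = -8 + ((c**2 + 6*D) + D) = -8 + (c**2 + 7*D) = -8 + c**2 + 7*D)
J(A) = sqrt(17 + A) (J(A) = sqrt(A + (-8 + (-9)**2 + 7*(-8))) = sqrt(A + (-8 + 81 - 56)) = sqrt(A + 17) = sqrt(17 + A))
J(149) - 1*12416 = sqrt(17 + 149) - 1*12416 = sqrt(166) - 12416 = -12416 + sqrt(166)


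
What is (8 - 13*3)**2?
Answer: 961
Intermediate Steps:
(8 - 13*3)**2 = (8 - 39)**2 = (-31)**2 = 961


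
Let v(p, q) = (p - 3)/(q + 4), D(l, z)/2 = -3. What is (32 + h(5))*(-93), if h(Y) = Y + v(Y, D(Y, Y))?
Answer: -3348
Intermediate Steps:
D(l, z) = -6 (D(l, z) = 2*(-3) = -6)
v(p, q) = (-3 + p)/(4 + q)
h(Y) = 3/2 + Y/2 (h(Y) = Y + (-3 + Y)/(4 - 6) = Y + (-3 + Y)/(-2) = Y - (-3 + Y)/2 = Y + (3/2 - Y/2) = 3/2 + Y/2)
(32 + h(5))*(-93) = (32 + (3/2 + (1/2)*5))*(-93) = (32 + (3/2 + 5/2))*(-93) = (32 + 4)*(-93) = 36*(-93) = -3348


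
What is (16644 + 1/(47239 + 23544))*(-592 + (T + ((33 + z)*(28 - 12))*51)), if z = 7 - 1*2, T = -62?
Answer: 35760419327562/70783 ≈ 5.0521e+8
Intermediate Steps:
z = 5 (z = 7 - 2 = 5)
(16644 + 1/(47239 + 23544))*(-592 + (T + ((33 + z)*(28 - 12))*51)) = (16644 + 1/(47239 + 23544))*(-592 + (-62 + ((33 + 5)*(28 - 12))*51)) = (16644 + 1/70783)*(-592 + (-62 + (38*16)*51)) = (16644 + 1/70783)*(-592 + (-62 + 608*51)) = 1178112253*(-592 + (-62 + 31008))/70783 = 1178112253*(-592 + 30946)/70783 = (1178112253/70783)*30354 = 35760419327562/70783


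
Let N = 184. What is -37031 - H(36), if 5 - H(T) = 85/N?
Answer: -6814539/184 ≈ -37036.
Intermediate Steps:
H(T) = 835/184 (H(T) = 5 - 85/184 = 835/184)
-37031 - H(36) = -37031 - 1*835/184 = -37031 - 835/184 = -6814539/184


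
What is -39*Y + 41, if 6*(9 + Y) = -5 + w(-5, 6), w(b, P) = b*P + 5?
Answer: 587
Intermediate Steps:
w(b, P) = 5 + P*b (w(b, P) = P*b + 5 = 5 + P*b)
Y = -14 (Y = -9 + (-5 + (5 + 6*(-5)))/6 = -9 + (-5 + (5 - 30))/6 = -9 + (-5 - 25)/6 = -9 + (⅙)*(-30) = -9 - 5 = -14)
-39*Y + 41 = -39*(-14) + 41 = 546 + 41 = 587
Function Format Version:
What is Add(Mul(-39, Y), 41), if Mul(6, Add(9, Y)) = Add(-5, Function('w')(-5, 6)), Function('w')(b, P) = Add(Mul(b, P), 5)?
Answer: 587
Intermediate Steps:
Function('w')(b, P) = Add(5, Mul(P, b)) (Function('w')(b, P) = Add(Mul(P, b), 5) = Add(5, Mul(P, b)))
Y = -14 (Y = Add(-9, Mul(Rational(1, 6), Add(-5, Add(5, Mul(6, -5))))) = Add(-9, Mul(Rational(1, 6), Add(-5, Add(5, -30)))) = Add(-9, Mul(Rational(1, 6), Add(-5, -25))) = Add(-9, Mul(Rational(1, 6), -30)) = Add(-9, -5) = -14)
Add(Mul(-39, Y), 41) = Add(Mul(-39, -14), 41) = Add(546, 41) = 587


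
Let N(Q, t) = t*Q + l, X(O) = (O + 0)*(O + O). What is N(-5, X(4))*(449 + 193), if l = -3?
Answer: -104646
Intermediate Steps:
X(O) = 2*O**2 (X(O) = O*(2*O) = 2*O**2)
N(Q, t) = -3 + Q*t (N(Q, t) = t*Q - 3 = Q*t - 3 = -3 + Q*t)
N(-5, X(4))*(449 + 193) = (-3 - 10*4**2)*(449 + 193) = (-3 - 10*16)*642 = (-3 - 5*32)*642 = (-3 - 160)*642 = -163*642 = -104646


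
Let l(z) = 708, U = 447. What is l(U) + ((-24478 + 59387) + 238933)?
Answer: 274550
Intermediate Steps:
l(U) + ((-24478 + 59387) + 238933) = 708 + ((-24478 + 59387) + 238933) = 708 + (34909 + 238933) = 708 + 273842 = 274550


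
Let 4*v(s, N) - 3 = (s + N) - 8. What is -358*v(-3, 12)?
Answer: -358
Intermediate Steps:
v(s, N) = -5/4 + N/4 + s/4 (v(s, N) = 3/4 + ((s + N) - 8)/4 = 3/4 + ((N + s) - 8)/4 = 3/4 + (-8 + N + s)/4 = 3/4 + (-2 + N/4 + s/4) = -5/4 + N/4 + s/4)
-358*v(-3, 12) = -358*(-5/4 + (1/4)*12 + (1/4)*(-3)) = -358*(-5/4 + 3 - 3/4) = -358*1 = -358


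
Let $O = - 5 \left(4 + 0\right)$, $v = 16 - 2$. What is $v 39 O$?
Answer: $-10920$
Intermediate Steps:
$v = 14$
$O = -20$ ($O = \left(-5\right) 4 = -20$)
$v 39 O = 14 \cdot 39 \left(-20\right) = 546 \left(-20\right) = -10920$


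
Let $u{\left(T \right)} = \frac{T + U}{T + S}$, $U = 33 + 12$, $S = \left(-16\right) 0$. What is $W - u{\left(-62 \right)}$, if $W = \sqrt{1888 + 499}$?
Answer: $- \frac{17}{62} + \sqrt{2387} \approx 48.583$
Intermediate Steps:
$S = 0$
$U = 45$
$W = \sqrt{2387} \approx 48.857$
$u{\left(T \right)} = \frac{45 + T}{T}$ ($u{\left(T \right)} = \frac{T + 45}{T + 0} = \frac{45 + T}{T}$)
$W - u{\left(-62 \right)} = \sqrt{2387} - \frac{45 - 62}{-62} = \sqrt{2387} - \left(- \frac{1}{62}\right) \left(-17\right) = \sqrt{2387} - \frac{17}{62} = - \frac{17}{62} + \sqrt{2387}$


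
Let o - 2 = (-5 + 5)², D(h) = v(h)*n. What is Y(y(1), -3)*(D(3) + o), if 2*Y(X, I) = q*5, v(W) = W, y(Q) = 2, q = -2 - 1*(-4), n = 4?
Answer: 70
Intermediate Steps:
q = 2 (q = -2 + 4 = 2)
D(h) = 4*h (D(h) = h*4 = 4*h)
Y(X, I) = 5 (Y(X, I) = (2*5)/2 = (½)*10 = 5)
o = 2 (o = 2 + (-5 + 5)² = 2 + 0² = 2 + 0 = 2)
Y(y(1), -3)*(D(3) + o) = 5*(4*3 + 2) = 5*(12 + 2) = 5*14 = 70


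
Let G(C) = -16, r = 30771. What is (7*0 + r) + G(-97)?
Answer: 30755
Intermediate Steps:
(7*0 + r) + G(-97) = (7*0 + 30771) - 16 = (0 + 30771) - 16 = 30771 - 16 = 30755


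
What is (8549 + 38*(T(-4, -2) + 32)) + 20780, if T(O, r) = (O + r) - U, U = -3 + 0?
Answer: 30431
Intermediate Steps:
U = -3
T(O, r) = 3 + O + r (T(O, r) = (O + r) - 1*(-3) = (O + r) + 3 = 3 + O + r)
(8549 + 38*(T(-4, -2) + 32)) + 20780 = (8549 + 38*((3 - 4 - 2) + 32)) + 20780 = (8549 + 38*(-3 + 32)) + 20780 = (8549 + 38*29) + 20780 = (8549 + 1102) + 20780 = 9651 + 20780 = 30431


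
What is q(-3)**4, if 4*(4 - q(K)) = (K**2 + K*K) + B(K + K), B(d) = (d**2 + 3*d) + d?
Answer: 2401/16 ≈ 150.06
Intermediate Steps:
B(d) = d**2 + 4*d
q(K) = 4 - K**2/2 - K*(4 + 2*K)/2 (q(K) = 4 - ((K**2 + K*K) + (K + K)*(4 + (K + K)))/4 = 4 - ((K**2 + K**2) + (2*K)*(4 + 2*K))/4 = 4 - (2*K**2 + 2*K*(4 + 2*K))/4 = 4 + (-K**2/2 - K*(4 + 2*K)/2) = 4 - K**2/2 - K*(4 + 2*K)/2)
q(-3)**4 = (4 - 2*(-3) - 3/2*(-3)**2)**4 = (4 + 6 - 3/2*9)**4 = (4 + 6 - 27/2)**4 = (-7/2)**4 = 2401/16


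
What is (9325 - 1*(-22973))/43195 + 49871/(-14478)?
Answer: -1686567401/625377210 ≈ -2.6969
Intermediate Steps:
(9325 - 1*(-22973))/43195 + 49871/(-14478) = (9325 + 22973)*(1/43195) + 49871*(-1/14478) = 32298*(1/43195) - 49871/14478 = 32298/43195 - 49871/14478 = -1686567401/625377210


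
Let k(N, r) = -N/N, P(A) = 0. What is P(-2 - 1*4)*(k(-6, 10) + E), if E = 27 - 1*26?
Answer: 0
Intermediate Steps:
k(N, r) = -1 (k(N, r) = -1*1 = -1)
E = 1 (E = 27 - 26 = 1)
P(-2 - 1*4)*(k(-6, 10) + E) = 0*(-1 + 1) = 0*0 = 0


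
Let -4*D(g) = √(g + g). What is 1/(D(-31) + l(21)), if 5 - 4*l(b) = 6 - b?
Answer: 40/231 + 2*I*√62/231 ≈ 0.17316 + 0.068173*I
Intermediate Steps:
l(b) = -¼ + b/4 (l(b) = 5/4 - (6 - b)/4 = 5/4 + (-3/2 + b/4) = -¼ + b/4)
D(g) = -√2*√g/4 (D(g) = -√(g + g)/4 = -√2*√g/4)
1/(D(-31) + l(21)) = 1/(-√2*√(-31)/4 + (-¼ + (¼)*21)) = 1/(-√2*I*√31/4 + (-¼ + 21/4)) = 1/(-I*√62/4 + 5) = 1/(5 - I*√62/4)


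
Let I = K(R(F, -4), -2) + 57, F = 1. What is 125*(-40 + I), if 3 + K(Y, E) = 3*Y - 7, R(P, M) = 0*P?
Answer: 875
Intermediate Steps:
R(P, M) = 0
K(Y, E) = -10 + 3*Y (K(Y, E) = -3 + (3*Y - 7) = -3 + (-7 + 3*Y) = -10 + 3*Y)
I = 47 (I = (-10 + 3*0) + 57 = (-10 + 0) + 57 = -10 + 57 = 47)
125*(-40 + I) = 125*(-40 + 47) = 125*7 = 875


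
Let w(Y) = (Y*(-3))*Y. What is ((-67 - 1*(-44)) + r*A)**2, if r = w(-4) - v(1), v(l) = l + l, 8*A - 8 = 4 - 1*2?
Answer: 29241/4 ≈ 7310.3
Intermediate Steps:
A = 5/4 (A = 1 + (4 - 1*2)/8 = 1 + (4 - 2)/8 = 1 + (1/8)*2 = 1 + 1/4 = 5/4 ≈ 1.2500)
w(Y) = -3*Y**2 (w(Y) = (-3*Y)*Y = -3*Y**2)
v(l) = 2*l
r = -50 (r = -3*(-4)**2 - 2 = -3*16 - 1*2 = -48 - 2 = -50)
((-67 - 1*(-44)) + r*A)**2 = ((-67 - 1*(-44)) - 50*5/4)**2 = ((-67 + 44) - 125/2)**2 = (-23 - 125/2)**2 = (-171/2)**2 = 29241/4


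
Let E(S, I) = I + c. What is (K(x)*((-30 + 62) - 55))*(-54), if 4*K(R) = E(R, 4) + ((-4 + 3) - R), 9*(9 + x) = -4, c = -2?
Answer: 3243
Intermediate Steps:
x = -85/9 (x = -9 + (⅑)*(-4) = -9 - 4/9 = -85/9 ≈ -9.4444)
E(S, I) = -2 + I (E(S, I) = I - 2 = -2 + I)
K(R) = ¼ - R/4 (K(R) = ((-2 + 4) + ((-4 + 3) - R))/4 = (2 + (-1 - R))/4 = (1 - R)/4 = ¼ - R/4)
(K(x)*((-30 + 62) - 55))*(-54) = ((¼ - ¼*(-85/9))*((-30 + 62) - 55))*(-54) = ((¼ + 85/36)*(32 - 55))*(-54) = ((47/18)*(-23))*(-54) = -1081/18*(-54) = 3243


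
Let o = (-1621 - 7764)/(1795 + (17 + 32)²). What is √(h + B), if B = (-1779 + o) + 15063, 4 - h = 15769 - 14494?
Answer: √52866623987/2098 ≈ 109.59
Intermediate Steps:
o = -9385/4196 (o = -9385/(1795 + 49²) = -9385/(1795 + 2401) = -9385/4196 ≈ -2.2367)
h = -1271 (h = 4 - (15769 - 14494) = 4 - 1*1275 = 4 - 1275 = -1271)
B = 55730279/4196 (B = (-1779 - 9385/4196) + 15063 = -7474069/4196 + 15063 = 55730279/4196 ≈ 13282.)
√(h + B) = √(-1271 + 55730279/4196) = √(50397163/4196) = √52866623987/2098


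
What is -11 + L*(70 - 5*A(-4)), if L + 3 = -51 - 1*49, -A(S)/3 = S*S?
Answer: -31941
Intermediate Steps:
A(S) = -3*S² (A(S) = -3*S*S = -3*S²)
L = -103 (L = -3 + (-51 - 1*49) = -3 + (-51 - 49) = -3 - 100 = -103)
-11 + L*(70 - 5*A(-4)) = -11 - 103*(70 - (-15)*(-4)²) = -11 - 103*(70 - (-15)*16) = -11 - 103*(70 - 5*(-48)) = -11 - 103*(70 + 240) = -11 - 103*310 = -11 - 31930 = -31941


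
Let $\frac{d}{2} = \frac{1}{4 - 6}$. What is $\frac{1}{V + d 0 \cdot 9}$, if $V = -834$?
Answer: $- \frac{1}{834} \approx -0.001199$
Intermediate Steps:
$d = -1$ ($d = \frac{2}{4 - 6} = \frac{2}{-2} = 2 \left(- \frac{1}{2}\right) = -1$)
$\frac{1}{V + d 0 \cdot 9} = \frac{1}{-834 + \left(-1\right) 0 \cdot 9} = \frac{1}{-834 + 0 \cdot 9} = \frac{1}{-834 + 0} = \frac{1}{-834} = - \frac{1}{834}$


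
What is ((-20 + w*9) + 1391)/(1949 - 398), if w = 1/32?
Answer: 14627/16544 ≈ 0.88413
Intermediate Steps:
w = 1/32 ≈ 0.031250
((-20 + w*9) + 1391)/(1949 - 398) = ((-20 + (1/32)*9) + 1391)/(1949 - 398) = ((-20 + 9/32) + 1391)/1551 = (-631/32 + 1391)*(1/1551) = (43881/32)*(1/1551) = 14627/16544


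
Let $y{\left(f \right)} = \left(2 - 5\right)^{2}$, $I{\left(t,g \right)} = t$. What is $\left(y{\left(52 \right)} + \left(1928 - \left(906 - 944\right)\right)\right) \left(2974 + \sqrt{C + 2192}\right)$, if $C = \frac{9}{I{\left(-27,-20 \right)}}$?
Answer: $5873650 + \frac{9875 \sqrt{789}}{3} \approx 5.9661 \cdot 10^{6}$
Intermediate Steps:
$y{\left(f \right)} = 9$ ($y{\left(f \right)} = \left(-3\right)^{2} = 9$)
$C = - \frac{1}{3}$ ($C = \frac{9}{-27} = 9 \left(- \frac{1}{27}\right) = - \frac{1}{3} \approx -0.33333$)
$\left(y{\left(52 \right)} + \left(1928 - \left(906 - 944\right)\right)\right) \left(2974 + \sqrt{C + 2192}\right) = \left(9 + \left(1928 - \left(906 - 944\right)\right)\right) \left(2974 + \sqrt{- \frac{1}{3} + 2192}\right) = \left(9 + \left(1928 - -38\right)\right) \left(2974 + \sqrt{\frac{6575}{3}}\right) = \left(9 + \left(1928 + 38\right)\right) \left(2974 + \frac{5 \sqrt{789}}{3}\right) = \left(9 + 1966\right) \left(2974 + \frac{5 \sqrt{789}}{3}\right) = 1975 \left(2974 + \frac{5 \sqrt{789}}{3}\right) = 5873650 + \frac{9875 \sqrt{789}}{3}$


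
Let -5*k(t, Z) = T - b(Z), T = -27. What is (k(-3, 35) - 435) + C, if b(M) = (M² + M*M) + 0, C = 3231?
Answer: 16457/5 ≈ 3291.4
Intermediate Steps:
b(M) = 2*M² (b(M) = (M² + M²) + 0 = 2*M² + 0 = 2*M²)
k(t, Z) = 27/5 + 2*Z²/5 (k(t, Z) = -(-27 - 2*Z²)/5 = 27/5 + 2*Z²/5)
(k(-3, 35) - 435) + C = ((27/5 + (⅖)*35²) - 435) + 3231 = ((27/5 + (⅖)*1225) - 435) + 3231 = ((27/5 + 490) - 435) + 3231 = (2477/5 - 435) + 3231 = 302/5 + 3231 = 16457/5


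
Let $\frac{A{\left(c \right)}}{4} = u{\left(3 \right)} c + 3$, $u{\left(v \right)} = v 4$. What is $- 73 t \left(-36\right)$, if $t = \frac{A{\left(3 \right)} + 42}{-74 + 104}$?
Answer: $\frac{86724}{5} \approx 17345.0$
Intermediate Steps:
$u{\left(v \right)} = 4 v$
$A{\left(c \right)} = 12 + 48 c$ ($A{\left(c \right)} = 4 \left(4 \cdot 3 c + 3\right) = 4 \left(12 c + 3\right) = 4 \left(3 + 12 c\right) = 12 + 48 c$)
$t = \frac{33}{5}$ ($t = \frac{\left(12 + 48 \cdot 3\right) + 42}{-74 + 104} = \frac{\left(12 + 144\right) + 42}{30} = \left(156 + 42\right) \frac{1}{30} = 198 \cdot \frac{1}{30} = \frac{33}{5} \approx 6.6$)
$- 73 t \left(-36\right) = \left(-73\right) \frac{33}{5} \left(-36\right) = \left(- \frac{2409}{5}\right) \left(-36\right) = \frac{86724}{5}$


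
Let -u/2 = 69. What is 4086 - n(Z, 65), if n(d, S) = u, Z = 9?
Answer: 4224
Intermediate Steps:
u = -138 (u = -2*69 = -138)
n(d, S) = -138
4086 - n(Z, 65) = 4086 - 1*(-138) = 4086 + 138 = 4224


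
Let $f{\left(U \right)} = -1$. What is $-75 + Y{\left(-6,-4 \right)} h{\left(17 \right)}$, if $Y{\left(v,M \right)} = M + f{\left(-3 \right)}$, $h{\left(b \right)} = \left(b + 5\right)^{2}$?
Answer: $-2495$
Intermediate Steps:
$h{\left(b \right)} = \left(5 + b\right)^{2}$
$Y{\left(v,M \right)} = -1 + M$ ($Y{\left(v,M \right)} = M - 1 = -1 + M$)
$-75 + Y{\left(-6,-4 \right)} h{\left(17 \right)} = -75 + \left(-1 - 4\right) \left(5 + 17\right)^{2} = -75 - 5 \cdot 22^{2} = -75 - 2420 = -2495$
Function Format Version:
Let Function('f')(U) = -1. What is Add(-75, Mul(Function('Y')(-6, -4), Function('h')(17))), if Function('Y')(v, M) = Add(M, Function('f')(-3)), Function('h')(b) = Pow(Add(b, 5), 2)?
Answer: -2495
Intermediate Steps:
Function('h')(b) = Pow(Add(5, b), 2)
Function('Y')(v, M) = Add(-1, M) (Function('Y')(v, M) = Add(M, -1) = Add(-1, M))
Add(-75, Mul(Function('Y')(-6, -4), Function('h')(17))) = Add(-75, Mul(Add(-1, -4), Pow(Add(5, 17), 2))) = Add(-75, Mul(-5, Pow(22, 2))) = Add(-75, Mul(-5, 484)) = Add(-75, -2420) = -2495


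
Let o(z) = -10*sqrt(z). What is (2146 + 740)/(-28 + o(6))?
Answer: -10101/23 + 7215*sqrt(6)/46 ≈ -54.977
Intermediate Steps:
(2146 + 740)/(-28 + o(6)) = (2146 + 740)/(-28 - 10*sqrt(6)) = 2886/(-28 - 10*sqrt(6))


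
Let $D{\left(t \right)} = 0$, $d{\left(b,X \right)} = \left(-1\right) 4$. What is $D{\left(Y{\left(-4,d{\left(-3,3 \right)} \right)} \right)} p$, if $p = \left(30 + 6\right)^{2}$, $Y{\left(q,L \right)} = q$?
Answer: $0$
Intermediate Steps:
$d{\left(b,X \right)} = -4$
$p = 1296$ ($p = 36^{2} = 1296$)
$D{\left(Y{\left(-4,d{\left(-3,3 \right)} \right)} \right)} p = 0 \cdot 1296 = 0$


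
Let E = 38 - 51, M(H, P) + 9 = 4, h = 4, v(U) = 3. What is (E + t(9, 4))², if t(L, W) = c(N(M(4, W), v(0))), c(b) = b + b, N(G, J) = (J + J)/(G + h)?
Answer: 625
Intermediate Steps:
M(H, P) = -5 (M(H, P) = -9 + 4 = -5)
E = -13
N(G, J) = 2*J/(4 + G) (N(G, J) = (J + J)/(G + 4) = (2*J)/(4 + G) = 2*J/(4 + G))
c(b) = 2*b
t(L, W) = -12 (t(L, W) = 2*(2*3/(4 - 5)) = 2*(2*3/(-1)) = 2*(2*3*(-1)) = 2*(-6) = -12)
(E + t(9, 4))² = (-13 - 12)² = (-25)² = 625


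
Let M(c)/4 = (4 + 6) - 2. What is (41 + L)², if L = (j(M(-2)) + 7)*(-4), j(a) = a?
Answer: 13225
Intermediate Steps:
M(c) = 32 (M(c) = 4*((4 + 6) - 2) = 4*(10 - 2) = 4*8 = 32)
L = -156 (L = (32 + 7)*(-4) = 39*(-4) = -156)
(41 + L)² = (41 - 156)² = (-115)² = 13225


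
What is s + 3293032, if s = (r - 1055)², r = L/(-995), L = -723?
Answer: 4360589201804/990025 ≈ 4.4045e+6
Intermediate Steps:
r = 723/995 (r = -723/(-995) = -723*(-1/995) = 723/995 ≈ 0.72663)
s = 1100405196004/990025 (s = (723/995 - 1055)² = (-1049002/995)² = 1100405196004/990025 ≈ 1.1115e+6)
s + 3293032 = 1100405196004/990025 + 3293032 = 4360589201804/990025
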